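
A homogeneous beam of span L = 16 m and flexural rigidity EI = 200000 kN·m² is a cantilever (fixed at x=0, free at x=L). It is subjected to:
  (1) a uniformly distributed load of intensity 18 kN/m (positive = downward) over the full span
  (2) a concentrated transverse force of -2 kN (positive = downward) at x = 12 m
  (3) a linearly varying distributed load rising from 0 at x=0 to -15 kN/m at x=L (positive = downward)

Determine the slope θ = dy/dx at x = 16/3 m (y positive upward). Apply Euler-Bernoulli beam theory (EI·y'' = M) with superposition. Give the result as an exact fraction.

θ(16/3) = -4298/253125 rad

Load 1 — uniform load w=18 kN/m over full span:
  θ_1 = -wx(x²-3Lx+3L²)/(6EI) = -18·(16/3)·((16/3)²-3·16·(16/3)+3·16²)/(6·200000) = -1216/28125 rad
Load 2 — point force P=-2 kN at a=12 m (b=L-a=4):
  θ_2 = -Px(2a-x)/(2EI)  [x≤a] = -(-2)·(16/3)·(2·12-(16/3))/(2·200000) = 14/28125 rad
Load 3 — triangular load w₀=-15 kN/m (0→w₀ over full span):
  θ_3 = (w₀Lx²/4-w₀L²x/3-w₀x⁴/(24L))/EI = ((-15)·16·(16/3)²/4-(-15)·16²·(16/3)/3-(-15)·(16/3)⁴/(24·16))/200000 = 1304/50625 rad
Superposition: θ = Σ θ_i = -4298/253125 rad ≈ -0.016980 rad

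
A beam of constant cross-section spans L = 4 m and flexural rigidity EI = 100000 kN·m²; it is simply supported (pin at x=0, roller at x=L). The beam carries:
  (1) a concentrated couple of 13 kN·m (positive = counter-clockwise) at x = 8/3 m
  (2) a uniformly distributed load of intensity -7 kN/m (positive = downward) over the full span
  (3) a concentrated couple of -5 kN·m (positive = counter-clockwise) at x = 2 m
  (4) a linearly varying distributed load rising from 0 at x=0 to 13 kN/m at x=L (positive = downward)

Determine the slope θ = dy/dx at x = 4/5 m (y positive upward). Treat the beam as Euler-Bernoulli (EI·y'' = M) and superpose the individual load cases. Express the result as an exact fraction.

θ(4/5) = -33529/1125000000 rad

Load 1 — applied couple M₀=13 kN·m at a=8/3 m (b=L-a=4/3):
  θ_1 = (M₀x²/(2L)+C₁)/EI  [x≤a] with C₁=M₀(3b²-L²)/(6L)=-52/9 = (13·(4/5)²/(2·4)+(-52/9))/100000 = -533/11250000 rad
Load 2 — uniform load w=-7 kN/m over full span:
  θ_2 = -w(L³-6Lx²+4x³)/(24EI) = -(-7)·(4³-6·4·(4/5)²+4·(4/5)³)/(24·100000) = 231/1562500 rad
Load 3 — applied couple M₀=-5 kN·m at a=2 m (b=L-a=2):
  θ_3 = (M₀x²/(2L)+C₁)/EI  [x≤a] with C₁=M₀(3b²-L²)/(6L)=5/6 = ((-5)·(4/5)²/(2·4)+(5/6))/100000 = 13/3000000 rad
Load 4 — triangular load w₀=13 kN/m (0→w₀ over full span):
  θ_4 = -w₀(7L⁴-30L²x²+15x⁴)/(360LEI) = -13·(7·4⁴-30·4²·(4/5)²+15·(4/5)⁴)/(360·4·100000) = -2366/17578125 rad
Superposition: θ = Σ θ_i = -33529/1125000000 rad ≈ -0.000030 rad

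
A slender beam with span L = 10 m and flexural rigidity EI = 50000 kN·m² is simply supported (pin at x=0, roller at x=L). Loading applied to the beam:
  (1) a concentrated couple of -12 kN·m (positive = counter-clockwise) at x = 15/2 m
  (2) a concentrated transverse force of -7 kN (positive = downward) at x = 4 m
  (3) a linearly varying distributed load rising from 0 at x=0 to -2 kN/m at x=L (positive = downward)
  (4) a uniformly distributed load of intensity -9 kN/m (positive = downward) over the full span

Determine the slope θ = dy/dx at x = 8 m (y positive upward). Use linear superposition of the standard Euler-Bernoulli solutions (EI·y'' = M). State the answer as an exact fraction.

θ(8) = -68471/9000000 rad

Load 1 — applied couple M₀=-12 kN·m at a=15/2 m (b=L-a=5/2):
  θ_1 = (M₀x²/(2L)-M₀(x-a)+C₁)/EI  [x>a] with C₁=M₀(3b²-L²)/(6L)=65/4 = ((-12)·8²/(2·10)-(-12)·(8-(15/2))+(65/4))/50000 = -323/1000000 rad
Load 2 — point force P=-7 kN at a=4 m (b=L-a=6):
  θ_2 = -Pa(2L²-6Lx+3x²+a²)/(6LEI)  [x>a] = -(-7)·4·(2·10²-6·10·8+3·8²+4²)/(6·10·50000) = -21/31250 rad
Load 3 — triangular load w₀=-2 kN/m (0→w₀ over full span):
  θ_3 = -w₀(7L⁴-30L²x²+15x⁴)/(360LEI) = -(-2)·(7·10⁴-30·10²·8²+15·8⁴)/(360·10·50000) = -757/1125000 rad
Load 4 — uniform load w=-9 kN/m over full span:
  θ_4 = -w(L³-6Lx²+4x³)/(24EI) = -(-9)·(10³-6·10·8²+4·8³)/(24·50000) = -297/50000 rad
Superposition: θ = Σ θ_i = -68471/9000000 rad ≈ -0.007608 rad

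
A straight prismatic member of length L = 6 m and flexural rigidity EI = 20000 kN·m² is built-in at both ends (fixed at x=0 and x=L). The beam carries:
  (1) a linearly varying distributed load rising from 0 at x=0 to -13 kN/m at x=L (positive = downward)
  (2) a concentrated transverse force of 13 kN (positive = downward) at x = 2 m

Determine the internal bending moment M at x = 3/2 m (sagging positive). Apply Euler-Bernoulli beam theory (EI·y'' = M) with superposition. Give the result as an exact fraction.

M(3/2) = 3107/1440 kN·m

Load 1 — triangular load w₀=-13 kN/m (0→w₀ over full span):
  M_1 = 3w₀Lx/20 - w₀L²/30 - w₀x³/(6L) = 3·(-13)·6·(3/2)/20 - (-13)·6²/30 - (-13)·(3/2)³/(6·6) = -117/160 kN·m
Load 2 — point force P=13 kN at a=2 m (b=L-a=4):
  M_2 = Pb²(3a+b)x/L³ - Pab²/L²  [x≤a] = 13·4²·(3·2+4)·(3/2)/6³ - 13·2·4²/6² = 26/9 kN·m
Superposition: M = Σ M_i = 3107/1440 kN·m ≈ 2.157639 kN·m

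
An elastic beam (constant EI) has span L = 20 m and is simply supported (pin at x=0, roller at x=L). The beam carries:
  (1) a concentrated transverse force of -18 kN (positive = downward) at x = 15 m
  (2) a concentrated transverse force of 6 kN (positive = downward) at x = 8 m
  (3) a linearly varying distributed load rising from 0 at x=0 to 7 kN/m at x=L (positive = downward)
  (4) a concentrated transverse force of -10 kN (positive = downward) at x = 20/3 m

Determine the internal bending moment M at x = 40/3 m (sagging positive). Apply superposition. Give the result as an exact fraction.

Load 1 — point force P=-18 kN at a=15 m (b=L-a=5):
  M_1 = Pbx/L  [x≤a] = (-18)·5·(40/3)/20 = -60 kN·m
Load 2 — point force P=6 kN at a=8 m (b=L-a=12):
  M_2 = Pa(L-x)/L  [x>a] = 6·8·(20-(40/3))/20 = 16 kN·m
Load 3 — triangular load w₀=7 kN/m (0→w₀ over full span):
  M_3 = w₀Lx/6 - w₀x³/(6L) = 7·20·(40/3)/6 - 7·(40/3)³/(6·20) = 14000/81 kN·m
Load 4 — point force P=-10 kN at a=20/3 m (b=L-a=40/3):
  M_4 = Pa(L-x)/L  [x>a] = (-10)·(20/3)·(20-(40/3))/20 = -200/9 kN·m
Superposition: M = Σ M_i = 8636/81 kN·m ≈ 106.617284 kN·m

M(40/3) = 8636/81 kN·m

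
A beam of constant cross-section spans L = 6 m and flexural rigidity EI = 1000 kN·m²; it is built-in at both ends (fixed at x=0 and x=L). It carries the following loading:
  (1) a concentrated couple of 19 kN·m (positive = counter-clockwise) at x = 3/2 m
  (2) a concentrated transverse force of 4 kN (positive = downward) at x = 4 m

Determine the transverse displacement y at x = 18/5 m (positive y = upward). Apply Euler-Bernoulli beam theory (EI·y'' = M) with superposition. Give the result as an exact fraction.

y(18/5) = 1359/250000 m

Load 1 — applied couple M₀=19 kN·m at a=3/2 m (b=L-a=9/2):
  y_1 = (R_Ax³/6 - M_Ax²/2 - M₀(x-a)²/2)/EI  [x>a] with R_A=57/16, M_A=-57/16 = ((57/16)·(18/5)³/6 - (-57/16)·(18/5)²/2 - 19·((18/5)-(3/2))²/2)/1000 = 2223/250000 m
Load 2 — point force P=4 kN at a=4 m (b=L-a=2):
  y_2 = -Pb²x²(3aL-(3a+b)x)/(6L³EI)  [x≤a] = -4·2²·(18/5)²·(3·4·6-(3·4+2)·(18/5))/(6·6³·1000) = -54/15625 m
Superposition: y = Σ y_i = 1359/250000 m ≈ 0.005436 m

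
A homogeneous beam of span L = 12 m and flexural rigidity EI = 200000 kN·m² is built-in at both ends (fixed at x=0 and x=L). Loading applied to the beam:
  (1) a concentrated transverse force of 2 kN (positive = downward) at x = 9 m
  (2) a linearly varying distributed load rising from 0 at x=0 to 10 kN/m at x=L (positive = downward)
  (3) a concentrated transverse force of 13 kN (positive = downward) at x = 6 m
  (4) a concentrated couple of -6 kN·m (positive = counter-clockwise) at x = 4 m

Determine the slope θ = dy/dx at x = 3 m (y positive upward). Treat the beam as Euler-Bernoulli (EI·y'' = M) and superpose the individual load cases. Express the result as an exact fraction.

θ(3) = -3201/6400000 rad

Load 1 — point force P=2 kN at a=9 m (b=L-a=3):
  θ_1 = -Pb²x(2aL-(3a+b)x)/(2L³EI)  [x≤a] = -2·3²·3·(2·9·12-(3·9+3)·3)/(2·12³·200000) = -63/6400000 rad
Load 2 — triangular load w₀=10 kN/m (0→w₀ over full span):
  θ_2 = -w₀(2x(L-x)(L-2x)(x+2L)+x²(L-x)²)/(120LEI) = -10·(2·3·(12-3)·(12-2·3)·(3+2·12)+3²·(12-3)²)/(120·12·200000) = -1053/3200000 rad
Load 3 — point force P=13 kN at a=6 m (b=L-a=6):
  θ_3 = -Pb²x(2aL-(3a+b)x)/(2L³EI)  [x≤a] = -13·6²·3·(2·6·12-(3·6+6)·3)/(2·12³·200000) = -117/800000 rad
Load 4 — applied couple M₀=-6 kN·m at a=4 m (b=L-a=8):
  θ_4 = (R_Ax²/2 - M_Ax)/EI  [x≤a] with R_A=-2/3, M_A=0 = ((-2/3)·3²/2 - 0·3)/200000 = -3/200000 rad
Superposition: θ = Σ θ_i = -3201/6400000 rad ≈ -0.000500 rad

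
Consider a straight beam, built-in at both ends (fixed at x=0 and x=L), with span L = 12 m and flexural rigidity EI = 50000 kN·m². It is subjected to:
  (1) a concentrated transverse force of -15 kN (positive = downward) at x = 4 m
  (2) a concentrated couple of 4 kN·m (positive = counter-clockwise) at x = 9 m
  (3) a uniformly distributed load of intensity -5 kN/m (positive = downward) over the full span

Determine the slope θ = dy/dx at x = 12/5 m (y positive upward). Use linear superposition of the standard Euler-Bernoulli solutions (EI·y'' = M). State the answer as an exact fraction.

θ(12/5) = 31/15625 rad

Load 1 — point force P=-15 kN at a=4 m (b=L-a=8):
  θ_1 = -Pb²x(2aL-(3a+b)x)/(2L³EI)  [x≤a] = -(-15)·8²·(12/5)·(2·4·12-(3·4+8)·(12/5))/(2·12³·50000) = 2/3125 rad
Load 2 — applied couple M₀=4 kN·m at a=9 m (b=L-a=3):
  θ_2 = (R_Ax²/2 - M_Ax)/EI  [x≤a] with R_A=3/8, M_A=5/4 = ((3/8)·(12/5)²/2 - (5/4)·(12/5))/50000 = -3/78125 rad
Load 3 — uniform load w=-5 kN/m over full span:
  θ_3 = -wx(L-x)(L-2x)/(12EI) = -(-5)·(12/5)·(12-(12/5))·(12-2·(12/5))/(12·50000) = 108/78125 rad
Superposition: θ = Σ θ_i = 31/15625 rad ≈ 0.001984 rad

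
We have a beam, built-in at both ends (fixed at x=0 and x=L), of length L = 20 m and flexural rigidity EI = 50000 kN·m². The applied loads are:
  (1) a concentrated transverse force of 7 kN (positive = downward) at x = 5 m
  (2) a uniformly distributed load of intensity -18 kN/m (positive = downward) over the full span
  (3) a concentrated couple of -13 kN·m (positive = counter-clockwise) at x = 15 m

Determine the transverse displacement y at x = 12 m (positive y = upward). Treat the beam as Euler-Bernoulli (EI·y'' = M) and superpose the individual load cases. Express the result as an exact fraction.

Load 1 — point force P=7 kN at a=5 m (b=L-a=15):
  y_1 = -Pa²(L-x)²(3bL-(3b+a)(L-x))/(6L³EI)  [x>a] = -7·5²·(20-12)²·(3·15·20-(3·15+5)·(20-12))/(6·20³·50000) = -7/3000 m
Load 2 — uniform load w=-18 kN/m over full span:
  y_2 = -wx²(L-x)²/(24EI) = -(-18)·12²·(20-12)²/(24·50000) = 432/3125 m
Load 3 — applied couple M₀=-13 kN·m at a=15 m (b=L-a=5):
  y_3 = (R_Ax³/6 - M_Ax²/2)/EI  [x≤a] with R_A=-117/160, M_A=-65/16 = ((-117/160)·12³/6 - (-65/16)·12²/2)/50000 = 819/500000 m
Superposition: y = Σ y_i = 206317/1500000 m ≈ 0.137545 m

y(12) = 206317/1500000 m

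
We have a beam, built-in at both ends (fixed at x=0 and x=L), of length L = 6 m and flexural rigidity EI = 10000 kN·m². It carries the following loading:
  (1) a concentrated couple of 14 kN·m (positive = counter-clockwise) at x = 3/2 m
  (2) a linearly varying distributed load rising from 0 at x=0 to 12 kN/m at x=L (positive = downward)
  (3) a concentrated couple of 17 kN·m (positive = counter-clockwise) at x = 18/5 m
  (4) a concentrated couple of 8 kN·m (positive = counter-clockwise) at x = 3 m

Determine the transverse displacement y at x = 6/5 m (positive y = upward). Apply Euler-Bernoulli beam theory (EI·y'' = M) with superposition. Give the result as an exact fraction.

y(6/5) = -516177/625000000 m

Load 1 — applied couple M₀=14 kN·m at a=3/2 m (b=L-a=9/2):
  y_1 = (R_Ax³/6 - M_Ax²/2)/EI  [x≤a] with R_A=21/8, M_A=-21/8 = ((21/8)·(6/5)³/6 - (-21/8)·(6/5)²/2)/10000 = 1323/5000000 m
Load 2 — triangular load w₀=12 kN/m (0→w₀ over full span):
  y_2 = -w₀x²(L-x)²(x+2L)/(120LEI) = -12·(6/5)²·(6-(6/5))²·((6/5)+2·6)/(120·6·10000) = -7128/9765625 m
Load 3 — applied couple M₀=17 kN·m at a=18/5 m (b=L-a=12/5):
  y_3 = (R_Ax³/6 - M_Ax²/2)/EI  [x≤a] with R_A=102/25, M_A=136/25 = ((102/25)·(6/5)³/6 - (136/25)·(6/5)²/2)/10000 = -1071/3906250 m
Load 4 — applied couple M₀=8 kN·m at a=3 m (b=L-a=3):
  y_4 = (R_Ax³/6 - M_Ax²/2)/EI  [x≤a] with R_A=2, M_A=2 = (2·(6/5)³/6 - 2·(6/5)²/2)/10000 = -27/312500 m
Superposition: y = Σ y_i = -516177/625000000 m ≈ -0.000826 m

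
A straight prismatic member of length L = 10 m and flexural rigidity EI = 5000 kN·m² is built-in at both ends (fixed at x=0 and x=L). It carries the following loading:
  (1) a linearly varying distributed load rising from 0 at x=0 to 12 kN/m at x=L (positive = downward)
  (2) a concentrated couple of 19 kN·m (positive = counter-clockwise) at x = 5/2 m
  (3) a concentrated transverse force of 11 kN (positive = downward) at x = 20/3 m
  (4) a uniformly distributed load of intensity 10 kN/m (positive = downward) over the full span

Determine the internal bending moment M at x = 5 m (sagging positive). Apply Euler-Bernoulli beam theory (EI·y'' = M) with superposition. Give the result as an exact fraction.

Load 1 — triangular load w₀=12 kN/m (0→w₀ over full span):
  M_1 = 3w₀Lx/20 - w₀L²/30 - w₀x³/(6L) = 3·12·10·5/20 - 12·10²/30 - 12·5³/(6·10) = 25 kN·m
Load 2 — applied couple M₀=19 kN·m at a=5/2 m (b=L-a=15/2):
  M_2 = R_Ax - M_A - M₀  [x>a] with R_A=171/80, M_A=-57/16 = (171/80)·5 - (-57/16) - 19 = -19/4 kN·m
Load 3 — point force P=11 kN at a=20/3 m (b=L-a=10/3):
  M_3 = Pb²(3a+b)x/L³ - Pab²/L²  [x≤a] = 11·(10/3)²·(3·(20/3)+(10/3))·5/10³ - 11·(20/3)·(10/3)²/10² = 55/9 kN·m
Load 4 — uniform load w=10 kN/m over full span:
  M_4 = wLx/2 - wL²/12 - wx²/2 = 10·10·5/2 - 10·10²/12 - 10·5²/2 = 125/3 kN·m
Superposition: M = Σ M_i = 2449/36 kN·m ≈ 68.027778 kN·m

M(5) = 2449/36 kN·m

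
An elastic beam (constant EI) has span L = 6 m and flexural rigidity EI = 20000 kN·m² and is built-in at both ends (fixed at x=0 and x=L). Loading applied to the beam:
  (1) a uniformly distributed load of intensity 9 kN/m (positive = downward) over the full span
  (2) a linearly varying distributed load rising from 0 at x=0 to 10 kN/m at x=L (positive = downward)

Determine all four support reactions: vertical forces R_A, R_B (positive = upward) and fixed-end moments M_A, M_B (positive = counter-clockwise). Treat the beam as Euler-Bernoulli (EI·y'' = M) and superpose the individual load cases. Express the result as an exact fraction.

Load 1 — uniform load w=9 kN/m over full span:
  R_A = wL/2 = 9·6/2 = 27 kN
  M_A = wL²/12 = 9·6²/12 = 27 kN·m
  R_B = wL/2 = 9·6/2 = 27 kN
  M_B = -wL²/12 = -9·6²/12 = -27 kN·m
Load 2 — triangular load w₀=10 kN/m (0→w₀ over full span):
  R_A = 3w₀L/20 = 3·10·6/20 = 9 kN
  M_A = w₀L²/30 = 10·6²/30 = 12 kN·m
  R_B = 7w₀L/20 = 7·10·6/20 = 21 kN
  M_B = -w₀L²/20 = -10·6²/20 = -18 kN·m
Superposition: R_A = 36 kN, M_A = 39 kN·m, R_B = 48 kN, M_B = -45 kN·m

R_A = 36 kN, M_A = 39 kN·m, R_B = 48 kN, M_B = -45 kN·m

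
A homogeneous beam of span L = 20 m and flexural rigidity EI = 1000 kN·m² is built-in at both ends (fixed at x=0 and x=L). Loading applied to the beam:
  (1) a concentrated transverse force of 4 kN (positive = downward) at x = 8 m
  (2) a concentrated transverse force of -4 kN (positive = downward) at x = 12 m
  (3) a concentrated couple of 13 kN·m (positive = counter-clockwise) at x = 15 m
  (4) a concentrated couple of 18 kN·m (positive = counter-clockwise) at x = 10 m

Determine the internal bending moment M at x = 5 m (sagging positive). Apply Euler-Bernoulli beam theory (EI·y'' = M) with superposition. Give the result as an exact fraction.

Load 1 — point force P=4 kN at a=8 m (b=L-a=12):
  M_1 = Pb²(3a+b)x/L³ - Pab²/L²  [x≤a] = 4·12²·(3·8+12)·5/20³ - 4·8·12²/20² = 36/25 kN·m
Load 2 — point force P=-4 kN at a=12 m (b=L-a=8):
  M_2 = Pb²(3a+b)x/L³ - Pab²/L²  [x≤a] = (-4)·8²·(3·12+8)·5/20³ - (-4)·12·8²/20² = 16/25 kN·m
Load 3 — applied couple M₀=13 kN·m at a=15 m (b=L-a=5):
  M_3 = R_Ax - M_A  [x≤a] with R_A=117/160, M_A=65/16 = (117/160)·5 - (65/16) = -13/32 kN·m
Load 4 — applied couple M₀=18 kN·m at a=10 m (b=L-a=10):
  M_4 = R_Ax - M_A  [x≤a] with R_A=27/20, M_A=9/2 = (27/20)·5 - (9/2) = 9/4 kN·m
Superposition: M = Σ M_i = 3139/800 kN·m ≈ 3.923750 kN·m

M(5) = 3139/800 kN·m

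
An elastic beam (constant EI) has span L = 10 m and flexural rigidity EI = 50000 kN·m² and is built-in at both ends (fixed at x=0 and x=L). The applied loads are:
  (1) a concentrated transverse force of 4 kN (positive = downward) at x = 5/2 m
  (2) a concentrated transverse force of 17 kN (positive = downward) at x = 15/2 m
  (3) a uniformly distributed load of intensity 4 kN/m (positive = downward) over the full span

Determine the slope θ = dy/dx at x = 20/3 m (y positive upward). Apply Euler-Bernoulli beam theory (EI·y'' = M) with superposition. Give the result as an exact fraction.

θ(20/3) = 173/259200 rad

Load 1 — point force P=4 kN at a=5/2 m (b=L-a=15/2):
  θ_1 = Pa²(L-x)(2bL-(3b+a)(L-x))/(2L³EI)  [x>a] = 4·(5/2)²·(10-(20/3))·(2·(15/2)·10-(3·(15/2)+(5/2))·(10-(20/3)))/(2·10³·50000) = 1/18000 rad
Load 2 — point force P=17 kN at a=15/2 m (b=L-a=5/2):
  θ_2 = -Pb²x(2aL-(3a+b)x)/(2L³EI)  [x≤a] = -17·(5/2)²·(20/3)·(2·(15/2)·10-(3·(15/2)+(5/2))·(20/3))/(2·10³·50000) = 17/144000 rad
Load 3 — uniform load w=4 kN/m over full span:
  θ_3 = -wx(L-x)(L-2x)/(12EI) = -4·(20/3)·(10-(20/3))·(10-2·(20/3))/(12·50000) = 1/2025 rad
Superposition: θ = Σ θ_i = 173/259200 rad ≈ 0.000667 rad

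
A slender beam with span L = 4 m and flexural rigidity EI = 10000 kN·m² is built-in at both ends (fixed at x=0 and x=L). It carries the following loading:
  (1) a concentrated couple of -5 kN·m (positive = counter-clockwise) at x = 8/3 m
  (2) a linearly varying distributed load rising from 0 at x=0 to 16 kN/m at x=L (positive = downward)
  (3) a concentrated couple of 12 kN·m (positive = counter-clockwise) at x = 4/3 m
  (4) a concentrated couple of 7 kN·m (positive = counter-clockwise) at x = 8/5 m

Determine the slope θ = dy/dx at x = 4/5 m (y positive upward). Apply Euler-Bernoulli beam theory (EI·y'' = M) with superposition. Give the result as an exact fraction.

θ(4/5) = -377/2343750 rad

Load 1 — applied couple M₀=-5 kN·m at a=8/3 m (b=L-a=4/3):
  θ_1 = (R_Ax²/2 - M_Ax)/EI  [x≤a] with R_A=-5/3, M_A=-5/3 = ((-5/3)·(4/5)²/2 - (-5/3)·(4/5))/10000 = 1/12500 rad
Load 2 — triangular load w₀=16 kN/m (0→w₀ over full span):
  θ_2 = -w₀(2x(L-x)(L-2x)(x+2L)+x²(L-x)²)/(120LEI) = -16·(2·(4/5)·(4-(4/5))·(4-2·(4/5))·((4/5)+2·4)+(4/5)²·(4-(4/5))²)/(120·4·10000) = -448/1171875 rad
Load 3 — applied couple M₀=12 kN·m at a=4/3 m (b=L-a=8/3):
  θ_3 = (R_Ax²/2 - M_Ax)/EI  [x≤a] with R_A=4, M_A=0 = (4·(4/5)²/2 - 0·(4/5))/10000 = 2/15625 rad
Load 4 — applied couple M₀=7 kN·m at a=8/5 m (b=L-a=12/5):
  θ_4 = (R_Ax²/2 - M_Ax)/EI  [x≤a] with R_A=63/25, M_A=21/25 = ((63/25)·(4/5)²/2 - (21/25)·(4/5))/10000 = 21/1562500 rad
Superposition: θ = Σ θ_i = -377/2343750 rad ≈ -0.000161 rad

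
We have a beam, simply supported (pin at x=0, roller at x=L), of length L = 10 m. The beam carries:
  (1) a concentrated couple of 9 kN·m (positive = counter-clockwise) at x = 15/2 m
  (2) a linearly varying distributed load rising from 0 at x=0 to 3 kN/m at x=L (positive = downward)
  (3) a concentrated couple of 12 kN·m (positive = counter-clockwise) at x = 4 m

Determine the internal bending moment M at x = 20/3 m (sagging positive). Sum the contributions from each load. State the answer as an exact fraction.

Load 1 — applied couple M₀=9 kN·m at a=15/2 m (b=L-a=5/2):
  M_1 = M₀x/L  [x≤a] = 9·(20/3)/10 = 6 kN·m
Load 2 — triangular load w₀=3 kN/m (0→w₀ over full span):
  M_2 = w₀Lx/6 - w₀x³/(6L) = 3·10·(20/3)/6 - 3·(20/3)³/(6·10) = 500/27 kN·m
Load 3 — applied couple M₀=12 kN·m at a=4 m (b=L-a=6):
  M_3 = M₀x/L - M₀  [x>a] = 12·(20/3)/10 - 12 = -4 kN·m
Superposition: M = Σ M_i = 554/27 kN·m ≈ 20.518519 kN·m

M(20/3) = 554/27 kN·m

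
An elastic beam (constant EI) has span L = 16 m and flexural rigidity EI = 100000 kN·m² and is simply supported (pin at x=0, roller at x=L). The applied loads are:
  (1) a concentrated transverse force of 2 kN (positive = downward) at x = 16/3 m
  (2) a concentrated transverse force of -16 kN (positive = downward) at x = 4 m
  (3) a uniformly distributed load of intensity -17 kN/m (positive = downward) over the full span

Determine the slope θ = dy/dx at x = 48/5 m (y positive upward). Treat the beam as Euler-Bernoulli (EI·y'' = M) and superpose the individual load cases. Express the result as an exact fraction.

θ(48/5) = -292753/31640625 rad

Load 1 — point force P=2 kN at a=16/3 m (b=L-a=32/3):
  θ_1 = -Pa(2L²-6Lx+3x²+a²)/(6LEI)  [x>a] = -2·(16/3)·(2·16²-6·16·(48/5)+3·(48/5)²+(16/3)²)/(6·16·100000) = 736/6328125 rad
Load 2 — point force P=-16 kN at a=4 m (b=L-a=12):
  θ_2 = -Pa(2L²-6Lx+3x²+a²)/(6LEI)  [x>a] = -(-16)·4·(2·16²-6·16·(48/5)+3·(48/5)²+4²)/(6·16·100000) = -61/78125 rad
Load 3 — uniform load w=-17 kN/m over full span:
  θ_3 = -w(L³-6Lx²+4x³)/(24EI) = -(-17)·(16³-6·16·(48/5)²+4·(48/5)³)/(24·100000) = -10064/1171875 rad
Superposition: θ = Σ θ_i = -292753/31640625 rad ≈ -0.009252 rad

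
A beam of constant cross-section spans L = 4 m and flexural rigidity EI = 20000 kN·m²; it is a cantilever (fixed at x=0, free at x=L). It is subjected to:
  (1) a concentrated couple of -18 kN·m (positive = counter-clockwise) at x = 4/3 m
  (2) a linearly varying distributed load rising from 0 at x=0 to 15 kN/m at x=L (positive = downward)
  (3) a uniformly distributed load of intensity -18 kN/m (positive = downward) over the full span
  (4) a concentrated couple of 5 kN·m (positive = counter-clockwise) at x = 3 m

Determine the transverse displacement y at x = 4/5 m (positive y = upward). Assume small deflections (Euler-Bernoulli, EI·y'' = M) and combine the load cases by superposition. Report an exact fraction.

y(4/5) = 5091/7812500 m

Load 1 — applied couple M₀=-18 kN·m at a=4/3 m (b=L-a=8/3):
  y_1 = M₀x²/(2EI)  [x≤a] = (-18)·(4/5)²/(2·20000) = -9/31250 m
Load 2 — triangular load w₀=15 kN/m (0→w₀ over full span):
  y_2 = (w₀Lx³/12-w₀L²x²/6-w₀x⁵/(120L))/EI = (15·4·(4/5)³/12-15·4²·(4/5)²/6-15·(4/5)⁵/(120·4))/20000 = -2251/1953125 m
Load 3 — uniform load w=-18 kN/m over full span:
  y_3 = -wx²(x²-4Lx+6L²)/(24EI) = -(-18)·(4/5)²·((4/5)²-4·4·(4/5)+6·4²)/(24·20000) = 786/390625 m
Load 4 — applied couple M₀=5 kN·m at a=3 m (b=L-a=1):
  y_4 = M₀x²/(2EI)  [x≤a] = 5·(4/5)²/(2·20000) = 1/12500 m
Superposition: y = Σ y_i = 5091/7812500 m ≈ 0.000652 m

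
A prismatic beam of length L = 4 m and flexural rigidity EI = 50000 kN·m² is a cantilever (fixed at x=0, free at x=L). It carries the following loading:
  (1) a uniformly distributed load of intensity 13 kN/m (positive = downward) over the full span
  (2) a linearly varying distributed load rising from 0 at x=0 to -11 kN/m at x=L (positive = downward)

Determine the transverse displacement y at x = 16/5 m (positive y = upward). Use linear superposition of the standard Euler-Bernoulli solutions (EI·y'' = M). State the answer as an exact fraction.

y(16/5) = -114624/48828125 m

Load 1 — uniform load w=13 kN/m over full span:
  y_1 = -wx²(x²-4Lx+6L²)/(24EI) = -13·(16/5)²·((16/5)²-4·4·(16/5)+6·4²)/(24·50000) = -35776/5859375 m
Load 2 — triangular load w₀=-11 kN/m (0→w₀ over full span):
  y_2 = (w₀Lx³/12-w₀L²x²/6-w₀x⁵/(120L))/EI = ((-11)·4·(16/5)³/12-(-11)·4²·(16/5)²/6-(-11)·(16/5)⁵/(120·4))/50000 = 550528/146484375 m
Superposition: y = Σ y_i = -114624/48828125 m ≈ -0.002347 m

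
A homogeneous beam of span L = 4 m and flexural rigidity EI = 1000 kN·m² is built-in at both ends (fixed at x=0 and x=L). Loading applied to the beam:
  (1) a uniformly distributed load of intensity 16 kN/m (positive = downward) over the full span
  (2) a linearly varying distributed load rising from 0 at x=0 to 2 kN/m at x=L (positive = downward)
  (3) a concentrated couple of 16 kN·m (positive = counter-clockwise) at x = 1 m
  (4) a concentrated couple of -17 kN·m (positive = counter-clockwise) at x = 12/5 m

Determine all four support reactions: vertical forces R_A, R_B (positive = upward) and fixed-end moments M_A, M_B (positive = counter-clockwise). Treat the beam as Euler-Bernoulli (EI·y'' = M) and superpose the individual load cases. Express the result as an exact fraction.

Load 1 — uniform load w=16 kN/m over full span:
  R_A = wL/2 = 16·4/2 = 32 kN
  M_A = wL²/12 = 16·4²/12 = 64/3 kN·m
  R_B = wL/2 = 16·4/2 = 32 kN
  M_B = -wL²/12 = -16·4²/12 = -64/3 kN·m
Load 2 — triangular load w₀=2 kN/m (0→w₀ over full span):
  R_A = 3w₀L/20 = 3·2·4/20 = 6/5 kN
  M_A = w₀L²/30 = 2·4²/30 = 16/15 kN·m
  R_B = 7w₀L/20 = 7·2·4/20 = 14/5 kN
  M_B = -w₀L²/20 = -2·4²/20 = -8/5 kN·m
Load 3 — applied couple M₀=16 kN·m at a=1 m (b=L-a=3):
  R_A = 6M₀ab/L³ = 6·16·1·3/4³ = 9/2 kN
  M_A = M₀b(2a-b)/L² = 16·3·(2·1-3)/4² = -3 kN·m
  R_B = -6M₀ab/L³ = -6·16·1·3/4³ = -9/2 kN
  M_B = M₀a(2b-a)/L² = 16·1·(2·3-1)/4² = 5 kN·m
Load 4 — applied couple M₀=-17 kN·m at a=12/5 m (b=L-a=8/5):
  R_A = 6M₀ab/L³ = 6·(-17)·(12/5)·(8/5)/4³ = -153/25 kN
  M_A = M₀b(2a-b)/L² = (-17)·(8/5)·(2·(12/5)-(8/5))/4² = -136/25 kN·m
  R_B = -6M₀ab/L³ = -6·(-17)·(12/5)·(8/5)/4³ = 153/25 kN
  M_B = M₀a(2b-a)/L² = (-17)·(12/5)·(2·(8/5)-(12/5))/4² = -51/25 kN·m
Superposition: R_A = 1579/50 kN, M_A = 349/25 kN·m, R_B = 1821/50 kN, M_B = -1498/75 kN·m

R_A = 1579/50 kN, M_A = 349/25 kN·m, R_B = 1821/50 kN, M_B = -1498/75 kN·m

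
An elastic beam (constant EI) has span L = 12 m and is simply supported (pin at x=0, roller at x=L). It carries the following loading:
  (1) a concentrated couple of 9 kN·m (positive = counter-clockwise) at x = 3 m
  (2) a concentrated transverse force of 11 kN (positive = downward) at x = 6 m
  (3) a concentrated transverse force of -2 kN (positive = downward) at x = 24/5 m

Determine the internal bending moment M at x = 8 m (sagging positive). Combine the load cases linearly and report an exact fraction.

Load 1 — applied couple M₀=9 kN·m at a=3 m (b=L-a=9):
  M_1 = M₀x/L - M₀  [x>a] = 9·8/12 - 9 = -3 kN·m
Load 2 — point force P=11 kN at a=6 m (b=L-a=6):
  M_2 = Pa(L-x)/L  [x>a] = 11·6·(12-8)/12 = 22 kN·m
Load 3 — point force P=-2 kN at a=24/5 m (b=L-a=36/5):
  M_3 = Pa(L-x)/L  [x>a] = (-2)·(24/5)·(12-8)/12 = -16/5 kN·m
Superposition: M = Σ M_i = 79/5 kN·m ≈ 15.800000 kN·m

M(8) = 79/5 kN·m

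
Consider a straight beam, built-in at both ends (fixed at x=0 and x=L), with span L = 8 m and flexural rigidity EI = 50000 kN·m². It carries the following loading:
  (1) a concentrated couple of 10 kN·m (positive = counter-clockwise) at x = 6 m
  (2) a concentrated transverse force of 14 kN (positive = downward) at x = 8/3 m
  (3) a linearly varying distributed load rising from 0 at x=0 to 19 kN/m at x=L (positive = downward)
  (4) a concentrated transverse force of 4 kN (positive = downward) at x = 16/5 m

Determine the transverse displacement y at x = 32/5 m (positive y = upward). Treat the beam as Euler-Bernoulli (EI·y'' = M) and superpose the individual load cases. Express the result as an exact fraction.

y(32/5) = -19287893/15820312500 m

Load 1 — applied couple M₀=10 kN·m at a=6 m (b=L-a=2):
  y_1 = (R_Ax³/6 - M_Ax²/2 - M₀(x-a)²/2)/EI  [x>a] with R_A=45/32, M_A=25/8 = ((45/32)·(32/5)³/6 - (25/8)·(32/5)²/2 - 10·((32/5)-6)²/2)/50000 = -21/312500 m
Load 2 — point force P=14 kN at a=8/3 m (b=L-a=16/3):
  y_2 = -Pa²(L-x)²(3bL-(3b+a)(L-x))/(6L³EI)  [x>a] = -14·(8/3)²·(8-(32/5))²·(3·(16/3)·8-(3·(16/3)+(8/3))·(8-(32/5)))/(6·8³·50000) = -5152/31640625 m
Load 3 — triangular load w₀=19 kN/m (0→w₀ over full span):
  y_3 = -w₀x²(L-x)²(x+2L)/(120LEI) = -19·(32/5)²·(8-(32/5))²·((32/5)+2·8)/(120·8·50000) = -136192/146484375 m
Load 4 — point force P=4 kN at a=16/5 m (b=L-a=24/5):
  y_4 = -Pa²(L-x)²(3bL-(3b+a)(L-x))/(6L³EI)  [x>a] = -4·(16/5)²·(8-(32/5))²·(3·(24/5)·8-(3·(24/5)+(16/5))·(8-(32/5)))/(6·8³·50000) = -8704/146484375 m
Superposition: y = Σ y_i = -19287893/15820312500 m ≈ -0.001219 m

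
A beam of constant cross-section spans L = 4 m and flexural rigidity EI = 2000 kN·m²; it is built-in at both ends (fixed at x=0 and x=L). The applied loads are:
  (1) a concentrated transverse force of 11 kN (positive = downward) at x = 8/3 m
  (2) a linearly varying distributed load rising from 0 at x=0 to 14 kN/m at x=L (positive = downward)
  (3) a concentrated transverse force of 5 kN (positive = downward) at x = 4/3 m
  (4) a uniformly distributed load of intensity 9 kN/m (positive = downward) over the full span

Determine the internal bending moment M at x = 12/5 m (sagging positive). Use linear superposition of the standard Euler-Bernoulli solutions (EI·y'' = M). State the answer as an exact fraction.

Load 1 — point force P=11 kN at a=8/3 m (b=L-a=4/3):
  M_1 = Pb²(3a+b)x/L³ - Pab²/L²  [x≤a] = 11·(4/3)²·(3·(8/3)+(4/3))·(12/5)/4³ - 11·(8/3)·(4/3)²/4² = 484/135 kN·m
Load 2 — triangular load w₀=14 kN/m (0→w₀ over full span):
  M_2 = 3w₀Lx/20 - w₀L²/30 - w₀x³/(6L) = 3·14·4·(12/5)/20 - 14·4²/30 - 14·(12/5)³/(6·4) = 1736/375 kN·m
Load 3 — point force P=5 kN at a=4/3 m (b=L-a=8/3):
  M_3 = Pa²(a+3b)(L-x)/L³ - Pa²b/L²  [x>a] = 5·(4/3)²·((4/3)+3·(8/3))·(4-(12/5))/4³ - 5·(4/3)²·(8/3)/4² = 16/27 kN·m
Load 4 — uniform load w=9 kN/m over full span:
  M_4 = wLx/2 - wL²/12 - wx²/2 = 9·4·(12/5)/2 - 9·4²/12 - 9·(12/5)²/2 = 132/25 kN·m
Superposition: M = Σ M_i = 15848/1125 kN·m ≈ 14.087111 kN·m

M(12/5) = 15848/1125 kN·m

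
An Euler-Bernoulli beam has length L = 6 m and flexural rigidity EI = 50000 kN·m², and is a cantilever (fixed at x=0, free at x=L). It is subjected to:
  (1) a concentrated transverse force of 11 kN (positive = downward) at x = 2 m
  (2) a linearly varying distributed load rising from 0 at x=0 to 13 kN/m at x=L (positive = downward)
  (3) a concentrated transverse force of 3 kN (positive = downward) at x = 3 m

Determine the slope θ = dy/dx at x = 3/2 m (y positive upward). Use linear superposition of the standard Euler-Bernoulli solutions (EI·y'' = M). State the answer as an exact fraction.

Load 1 — point force P=11 kN at a=2 m (b=L-a=4):
  θ_1 = -Px(2a-x)/(2EI)  [x≤a] = -11·(3/2)·(2·2-(3/2))/(2·50000) = -33/80000 rad
Load 2 — triangular load w₀=13 kN/m (0→w₀ over full span):
  θ_2 = (w₀Lx²/4-w₀L²x/3-w₀x⁴/(24L))/EI = (13·6·(3/2)²/4-13·6²·(3/2)/3-13·(3/2)⁴/(24·6))/50000 = -48789/12800000 rad
Load 3 — point force P=3 kN at a=3 m (b=L-a=3):
  θ_3 = -Px(2a-x)/(2EI)  [x≤a] = -3·(3/2)·(2·3-(3/2))/(2·50000) = -81/400000 rad
Superposition: θ = Σ θ_i = -56661/12800000 rad ≈ -0.004427 rad

θ(3/2) = -56661/12800000 rad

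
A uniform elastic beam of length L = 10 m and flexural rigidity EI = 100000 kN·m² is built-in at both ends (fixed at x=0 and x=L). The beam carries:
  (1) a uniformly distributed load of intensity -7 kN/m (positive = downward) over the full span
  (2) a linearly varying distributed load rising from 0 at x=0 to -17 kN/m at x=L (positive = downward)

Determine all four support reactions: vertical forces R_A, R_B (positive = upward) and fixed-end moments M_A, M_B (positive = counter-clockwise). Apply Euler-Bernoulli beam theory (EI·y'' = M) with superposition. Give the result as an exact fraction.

R_A = -121/2 kN, M_A = -115 kN·m, R_B = -189/2 kN, M_B = 430/3 kN·m

Load 1 — uniform load w=-7 kN/m over full span:
  R_A = wL/2 = (-7)·10/2 = -35 kN
  M_A = wL²/12 = (-7)·10²/12 = -175/3 kN·m
  R_B = wL/2 = (-7)·10/2 = -35 kN
  M_B = -wL²/12 = -(-7)·10²/12 = 175/3 kN·m
Load 2 — triangular load w₀=-17 kN/m (0→w₀ over full span):
  R_A = 3w₀L/20 = 3·(-17)·10/20 = -51/2 kN
  M_A = w₀L²/30 = (-17)·10²/30 = -170/3 kN·m
  R_B = 7w₀L/20 = 7·(-17)·10/20 = -119/2 kN
  M_B = -w₀L²/20 = -(-17)·10²/20 = 85 kN·m
Superposition: R_A = -121/2 kN, M_A = -115 kN·m, R_B = -189/2 kN, M_B = 430/3 kN·m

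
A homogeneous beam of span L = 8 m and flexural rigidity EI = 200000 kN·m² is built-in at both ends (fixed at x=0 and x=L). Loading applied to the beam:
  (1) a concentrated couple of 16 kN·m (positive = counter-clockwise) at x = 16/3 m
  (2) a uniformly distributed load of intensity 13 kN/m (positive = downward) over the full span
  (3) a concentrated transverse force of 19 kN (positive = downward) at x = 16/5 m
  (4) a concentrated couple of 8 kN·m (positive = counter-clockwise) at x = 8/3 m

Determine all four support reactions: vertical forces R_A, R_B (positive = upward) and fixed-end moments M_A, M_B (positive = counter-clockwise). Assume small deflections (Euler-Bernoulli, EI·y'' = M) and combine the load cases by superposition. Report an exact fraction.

Load 1 — applied couple M₀=16 kN·m at a=16/3 m (b=L-a=8/3):
  R_A = 6M₀ab/L³ = 6·16·(16/3)·(8/3)/8³ = 8/3 kN
  M_A = M₀b(2a-b)/L² = 16·(8/3)·(2·(16/3)-(8/3))/8² = 16/3 kN·m
  R_B = -6M₀ab/L³ = -6·16·(16/3)·(8/3)/8³ = -8/3 kN
  M_B = M₀a(2b-a)/L² = 16·(16/3)·(2·(8/3)-(16/3))/8² = 0 kN·m
Load 2 — uniform load w=13 kN/m over full span:
  R_A = wL/2 = 13·8/2 = 52 kN
  M_A = wL²/12 = 13·8²/12 = 208/3 kN·m
  R_B = wL/2 = 13·8/2 = 52 kN
  M_B = -wL²/12 = -13·8²/12 = -208/3 kN·m
Load 3 — point force P=19 kN at a=16/5 m (b=L-a=24/5):
  R_A = Pb²(3a+b)/L³ = 19·(24/5)²·(3·(16/5)+(24/5))/8³ = 1539/125 kN
  M_A = Pab²/L² = 19·(16/5)·(24/5)²/8² = 2736/125 kN·m
  R_B = Pa²(a+3b)/L³ = 19·(16/5)²·((16/5)+3·(24/5))/8³ = 836/125 kN
  M_B = -Pa²b/L² = -19·(16/5)²·(24/5)/8² = -1824/125 kN·m
Load 4 — applied couple M₀=8 kN·m at a=8/3 m (b=L-a=16/3):
  R_A = 6M₀ab/L³ = 6·8·(8/3)·(16/3)/8³ = 4/3 kN
  M_A = M₀b(2a-b)/L² = 8·(16/3)·(2·(8/3)-(16/3))/8² = 0 kN·m
  R_B = -6M₀ab/L³ = -6·8·(8/3)·(16/3)/8³ = -4/3 kN
  M_B = M₀a(2b-a)/L² = 8·(8/3)·(2·(16/3)-(8/3))/8² = 8/3 kN·m
Superposition: R_A = 8539/125 kN, M_A = 36208/375 kN·m, R_B = 6836/125 kN, M_B = -30472/375 kN·m

R_A = 8539/125 kN, M_A = 36208/375 kN·m, R_B = 6836/125 kN, M_B = -30472/375 kN·m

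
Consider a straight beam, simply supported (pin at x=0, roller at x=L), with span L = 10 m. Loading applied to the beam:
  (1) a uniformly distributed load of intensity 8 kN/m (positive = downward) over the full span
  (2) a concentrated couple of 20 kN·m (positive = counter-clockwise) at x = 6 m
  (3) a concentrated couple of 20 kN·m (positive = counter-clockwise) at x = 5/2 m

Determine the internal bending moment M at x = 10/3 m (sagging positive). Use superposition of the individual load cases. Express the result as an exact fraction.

Load 1 — uniform load w=8 kN/m over full span:
  M_1 = wx(L-x)/2 = 8·(10/3)·(10-(10/3))/2 = 800/9 kN·m
Load 2 — applied couple M₀=20 kN·m at a=6 m (b=L-a=4):
  M_2 = M₀x/L  [x≤a] = 20·(10/3)/10 = 20/3 kN·m
Load 3 — applied couple M₀=20 kN·m at a=5/2 m (b=L-a=15/2):
  M_3 = M₀x/L - M₀  [x>a] = 20·(10/3)/10 - 20 = -40/3 kN·m
Superposition: M = Σ M_i = 740/9 kN·m ≈ 82.222222 kN·m

M(10/3) = 740/9 kN·m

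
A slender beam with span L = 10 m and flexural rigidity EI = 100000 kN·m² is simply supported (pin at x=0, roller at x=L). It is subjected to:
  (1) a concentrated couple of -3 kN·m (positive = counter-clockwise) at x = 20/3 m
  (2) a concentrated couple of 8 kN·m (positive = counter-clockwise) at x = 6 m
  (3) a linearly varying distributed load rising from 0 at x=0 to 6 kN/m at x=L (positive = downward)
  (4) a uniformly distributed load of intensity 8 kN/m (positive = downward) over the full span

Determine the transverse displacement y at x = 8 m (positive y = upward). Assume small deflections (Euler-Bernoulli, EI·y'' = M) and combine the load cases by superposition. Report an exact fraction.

Load 1 — applied couple M₀=-3 kN·m at a=20/3 m (b=L-a=10/3):
  y_1 = (M₀x³/(6L)-M₀(x-a)²/2+C₁x)/EI  [x>a] with C₁=M₀(3b²-L²)/(6L)=10/3 = ((-3)·8³/(6·10)-(-3)·(8-(20/3))²/2+(10/3)·8)/100000 = 7/187500 m
Load 2 — applied couple M₀=8 kN·m at a=6 m (b=L-a=4):
  y_2 = (M₀x³/(6L)-M₀(x-a)²/2+C₁x)/EI  [x>a] with C₁=M₀(3b²-L²)/(6L)=-104/15 = (8·8³/(6·10)-8·(8-6)²/2+(-104/15)·8)/100000 = -1/31250 m
Load 3 — triangular load w₀=6 kN/m (0→w₀ over full span):
  y_3 = -w₀x(7L⁴-10L²x²+3x⁴)/(360LEI) = -6·8·(7·10⁴-10·10²·8²+3·8⁴)/(360·10·100000) = -381/156250 m
Load 4 — uniform load w=8 kN/m over full span:
  y_4 = -wx(L³-2Lx²+x³)/(24EI) = -8·8·(10³-2·10·8²+8³)/(24·100000) = -58/9375 m
Superposition: y = Σ y_i = -8081/937500 m ≈ -0.008620 m

y(8) = -8081/937500 m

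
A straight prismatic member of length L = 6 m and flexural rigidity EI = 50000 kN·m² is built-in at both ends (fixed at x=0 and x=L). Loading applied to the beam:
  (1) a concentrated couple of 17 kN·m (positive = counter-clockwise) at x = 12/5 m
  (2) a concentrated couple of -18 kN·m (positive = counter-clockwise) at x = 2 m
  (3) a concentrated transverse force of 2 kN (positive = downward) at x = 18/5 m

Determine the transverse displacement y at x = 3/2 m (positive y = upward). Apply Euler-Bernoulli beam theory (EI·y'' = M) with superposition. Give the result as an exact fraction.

Load 1 — applied couple M₀=17 kN·m at a=12/5 m (b=L-a=18/5):
  y_1 = (R_Ax³/6 - M_Ax²/2)/EI  [x≤a] with R_A=102/25, M_A=51/25 = ((102/25)·(3/2)³/6 - (51/25)·(3/2)²/2)/50000 = 0 m
Load 2 — applied couple M₀=-18 kN·m at a=2 m (b=L-a=4):
  y_2 = (R_Ax³/6 - M_Ax²/2)/EI  [x≤a] with R_A=-4, M_A=0 = ((-4)·(3/2)³/6 - 0·(3/2)²/2)/50000 = -9/200000 m
Load 3 — point force P=2 kN at a=18/5 m (b=L-a=12/5):
  y_3 = -Pb²x²(3aL-(3a+b)x)/(6L³EI)  [x≤a] = -2·(12/5)²·(3/2)²·(3·(18/5)·6-(3·(18/5)+(12/5))·(3/2))/(6·6³·50000) = -9/500000 m
Superposition: y = Σ y_i = -63/1000000 m ≈ -0.000063 m

y(3/2) = -63/1000000 m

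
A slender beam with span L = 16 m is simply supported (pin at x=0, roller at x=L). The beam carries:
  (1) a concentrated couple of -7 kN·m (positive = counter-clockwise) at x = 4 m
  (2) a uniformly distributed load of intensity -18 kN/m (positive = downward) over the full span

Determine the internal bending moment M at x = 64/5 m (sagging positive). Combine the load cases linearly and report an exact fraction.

M(64/5) = -9181/25 kN·m

Load 1 — applied couple M₀=-7 kN·m at a=4 m (b=L-a=12):
  M_1 = M₀x/L - M₀  [x>a] = (-7)·(64/5)/16 - (-7) = 7/5 kN·m
Load 2 — uniform load w=-18 kN/m over full span:
  M_2 = wx(L-x)/2 = (-18)·(64/5)·(16-(64/5))/2 = -9216/25 kN·m
Superposition: M = Σ M_i = -9181/25 kN·m ≈ -367.240000 kN·m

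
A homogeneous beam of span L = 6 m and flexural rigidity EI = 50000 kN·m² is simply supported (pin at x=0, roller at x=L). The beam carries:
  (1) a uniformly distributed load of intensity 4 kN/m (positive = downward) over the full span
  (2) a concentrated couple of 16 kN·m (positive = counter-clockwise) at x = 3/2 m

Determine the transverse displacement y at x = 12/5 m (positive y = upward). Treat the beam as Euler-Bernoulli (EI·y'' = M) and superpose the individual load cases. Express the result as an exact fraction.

y(12/5) = -11943/15625000 m

Load 1 — uniform load w=4 kN/m over full span:
  y_1 = -wx(L³-2Lx²+x³)/(24EI) = -4·(12/5)·(6³-2·6·(12/5)²+(12/5)³)/(24·50000) = -2511/1953125 m
Load 2 — applied couple M₀=16 kN·m at a=3/2 m (b=L-a=9/2):
  y_2 = (M₀x³/(6L)-M₀(x-a)²/2+C₁x)/EI  [x>a] with C₁=M₀(3b²-L²)/(6L)=11 = (16·(12/5)³/(6·6)-16·((12/5)-(3/2))²/2+11·(12/5))/50000 = 1629/3125000 m
Superposition: y = Σ y_i = -11943/15625000 m ≈ -0.000764 m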